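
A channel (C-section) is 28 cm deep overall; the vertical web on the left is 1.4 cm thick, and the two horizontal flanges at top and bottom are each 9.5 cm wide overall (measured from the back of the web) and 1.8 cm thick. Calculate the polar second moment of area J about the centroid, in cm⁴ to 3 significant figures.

J ≈ 8120 cm⁴

Break the section into simple shapes (no overlaps), measuring from the bottom-left corner of the bounding box.
Web: 1.4 × 28, A = 39.2 cm², y = 14 cm, Ī = 2561.1 cm⁴.
Top flange (beyond web): 8.1 × 1.8, A = 14.58 cm², y = 27.1 cm, Ī = 3.9366 cm⁴.
Bottom flange (beyond web): 8.1 × 1.8, A = 14.58 cm², y = 0.9 cm, Ī = 3.9366 cm⁴.
By symmetry the centroid is at mid-height, ȳ = 14 cm.
Transfer each piece to the centroidal x-axis using Ī + A·d² with d = y − 14:
  web: d = 0 cm → contributes +2561.1 cm⁴
  top flange (beyond web): d = 13.1 cm → contributes +2 506 cm⁴
  bottom flange (beyond web): d = -13.1 cm → contributes +2 506 cm⁴
Total I = 7573.1 cm⁴.
For the y-axis: x̄ = 2.7262 cm.
Repeating about the centroidal y-axis gives I_y = 543.11 cm⁴.
Polar second moment: J = I_x + I_y = 8116.2 cm⁴.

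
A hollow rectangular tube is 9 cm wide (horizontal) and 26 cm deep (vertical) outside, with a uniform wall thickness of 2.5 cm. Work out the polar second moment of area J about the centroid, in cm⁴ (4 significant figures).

Split into non-overlapping primitives; take the origin at the lower-left of the bounding box.
Outer rectangle: 9 × 26, A = 234 cm², y = 13 cm, Ī = 13 182 cm⁴.
Inner void (subtracted): 4 × 21, A = 84 cm², y = 13 cm, Ī = 3 087 cm⁴.
By symmetry the centroid is at mid-height, ȳ = 13 cm.
All pieces are centred on the centroidal x-axis, so I = ΣĪ (holes subtracted) = 10 095 cm⁴.
Repeating about the centroidal y-axis gives I_y = 1467.5 cm⁴.
Polar second moment: J = I_x + I_y = 11562.5 cm⁴.

J ≈ 1.156 × 10⁴ cm⁴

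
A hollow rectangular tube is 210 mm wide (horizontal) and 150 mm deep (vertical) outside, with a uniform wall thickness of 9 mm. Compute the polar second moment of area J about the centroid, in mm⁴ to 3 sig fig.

Treat the section as a set of non-overlapping primitives; coordinates are from the bounding-box lower-left.
Outer rectangle: 210 × 150, A = 31 500 mm², y = 75 mm, Ī = 59 062 500 mm⁴.
Inner void (subtracted): 192 × 132, A = 25 344 mm², y = 75 mm, Ī = 36 799 488 mm⁴.
By symmetry the centroid is at mid-height, ȳ = 75 mm.
All pieces are centred on the centroidal x-axis, so I = ΣĪ (holes subtracted) = 22 263 012 mm⁴.
Repeating about the centroidal y-axis gives I_y = 37 905 732 mm⁴.
Polar second moment: J = I_x + I_y = 60 168 744 mm⁴.

J ≈ 6.02 × 10⁷ mm⁴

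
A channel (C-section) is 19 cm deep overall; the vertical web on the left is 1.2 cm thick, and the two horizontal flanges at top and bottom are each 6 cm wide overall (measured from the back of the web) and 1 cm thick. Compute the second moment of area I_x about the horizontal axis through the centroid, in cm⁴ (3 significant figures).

Split into non-overlapping primitives; take the origin at the lower-left of the bounding box.
Web: 1.2 × 19, A = 22.8 cm², y = 9.5 cm, Ī = 685.9 cm⁴.
Top flange (beyond web): 4.8 × 1, A = 4.8 cm², y = 18.5 cm, Ī = 0.4 cm⁴.
Bottom flange (beyond web): 4.8 × 1, A = 4.8 cm², y = 0.5 cm, Ī = 0.4 cm⁴.
By symmetry the centroid is at mid-height, ȳ = 9.5 cm.
Transfer each piece to the horizontal axis through the centroid using Ī + A·d² with d = y − 9.5:
  web: d = 0 cm → contributes +685.9 cm⁴
  top flange (beyond web): d = 9 cm → contributes +389.2 cm⁴
  bottom flange (beyond web): d = -9 cm → contributes +389.2 cm⁴
Total I = 1464.3 cm⁴.

I_x ≈ 1460 cm⁴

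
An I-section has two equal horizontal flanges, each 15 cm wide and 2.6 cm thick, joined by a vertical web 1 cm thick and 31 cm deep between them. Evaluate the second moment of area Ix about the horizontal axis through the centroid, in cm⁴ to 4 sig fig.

Ix ≈ 2.454 × 10⁴ cm⁴

Decompose the section into non-overlapping parts with the origin at the bottom-left of its bounding rectangle.
Bottom flange: 15 × 2.6, A = 39 cm², y = 1.3 cm, Ī = 21.97 cm⁴.
Web: 1 × 31, A = 31 cm², y = 18.1 cm, Ī = 2482.58 cm⁴.
Top flange: 15 × 2.6, A = 39 cm², y = 34.9 cm, Ī = 21.97 cm⁴.
By symmetry the centroid is at mid-height, ȳ = 18.1 cm.
Transfer each piece to the horizontal axis through the centroid using Ī + A·d² with d = y − 18.1:
  bottom flange: d = -16.8 cm → contributes +11029.3 cm⁴
  web: d = 0 cm → contributes +2482.58 cm⁴
  top flange: d = 16.8 cm → contributes +11029.3 cm⁴
Total I = 24541.2 cm⁴.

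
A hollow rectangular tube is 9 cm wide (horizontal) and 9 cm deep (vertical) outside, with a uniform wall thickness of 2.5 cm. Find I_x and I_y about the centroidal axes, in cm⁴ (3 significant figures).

Treat the section as a set of non-overlapping primitives; coordinates are from the bounding-box lower-left.
Outer rectangle: 9 × 9, A = 81 cm², y = 4.5 cm, Ī = 546.75 cm⁴.
Inner void (subtracted): 4 × 4, A = 16 cm², y = 4.5 cm, Ī = 21.333 cm⁴.
By symmetry the centroid is at mid-height, ȳ = 4.5 cm.
All pieces are centred on the centroidal x-axis, so I = ΣĪ (holes subtracted) = 525.42 cm⁴.
Repeating about the centroidal y-axis gives I_y = 525.42 cm⁴.

I_x ≈ 525 cm⁴, I_y ≈ 525 cm⁴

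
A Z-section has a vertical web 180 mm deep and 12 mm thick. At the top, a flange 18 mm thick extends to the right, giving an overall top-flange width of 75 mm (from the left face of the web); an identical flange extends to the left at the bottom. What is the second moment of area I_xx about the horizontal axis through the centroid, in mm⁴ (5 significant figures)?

Treat the section as a set of non-overlapping primitives; coordinates are from the bounding-box lower-left.
Web: 12 × 180, A = 2 160 mm², y = 90 mm, Ī = 5 832 000 mm⁴.
Top flange (beyond web): 63 × 18, A = 1 134 mm², y = 171 mm, Ī = 30 618 mm⁴.
Bottom flange (beyond web): 63 × 18, A = 1 134 mm², y = 9 mm, Ī = 30 618 mm⁴.
Centroid: ȳ = ΣA·y / ΣA = 90 mm.
Transfer each piece to the horizontal axis through the centroid using Ī + A·d² with d = y − 90:
  web: d = 0 mm → contributes +5 832 000 mm⁴
  top flange (beyond web): d = 81 mm → contributes +7 470 792 mm⁴
  bottom flange (beyond web): d = -81 mm → contributes +7 470 792 mm⁴
Total I = 20 773 584 mm⁴.

I_xx ≈ 2.0774 × 10⁷ mm⁴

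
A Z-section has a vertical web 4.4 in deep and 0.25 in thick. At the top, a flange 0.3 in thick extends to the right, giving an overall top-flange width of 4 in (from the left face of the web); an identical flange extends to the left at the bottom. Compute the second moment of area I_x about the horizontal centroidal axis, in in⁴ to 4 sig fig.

I_x ≈ 11.25 in⁴

Split into non-overlapping primitives; take the origin at the lower-left of the bounding box.
Web: 0.25 × 4.4, A = 1.1 in², y = 2.2 in, Ī = 1.77467 in⁴.
Top flange (beyond web): 3.75 × 0.3, A = 1.125 in², y = 4.25 in, Ī = 0.0084375 in⁴.
Bottom flange (beyond web): 3.75 × 0.3, A = 1.125 in², y = 0.15 in, Ī = 0.0084375 in⁴.
Centroid: ȳ = ΣA·y / ΣA = 2.2 in.
Transfer each piece to the horizontal centroidal axis using Ī + A·d² with d = y − 2.2:
  web: d = 0 in → contributes +1.77467 in⁴
  top flange (beyond web): d = 2.05 in → contributes +4.73625 in⁴
  bottom flange (beyond web): d = -2.05 in → contributes +4.73625 in⁴
Total I = 11.2472 in⁴.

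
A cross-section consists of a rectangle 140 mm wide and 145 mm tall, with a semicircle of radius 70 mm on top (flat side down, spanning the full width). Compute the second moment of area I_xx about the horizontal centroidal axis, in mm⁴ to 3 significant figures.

Decompose the section into non-overlapping parts with the origin at the bottom-left of its bounding rectangle.
Rectangular body: 140 × 145, A = 20 300 mm², y = 72.5 mm, Ī = 35 567 292 mm⁴.
Semicircular cap: semicircle r = 70, A = 7696.9 mm², y = 174.71 mm, Ī = 2 635 265 mm⁴.
Centroid: ȳ = ΣA·y / ΣA = 100.6 mm.
Transfer each piece to the horizontal centroidal axis using Ī + A·d² with d = y − 100.6:
  rectangular body: d = -28.099 mm → contributes +51 595 524 mm⁴
  semicircular cap: d = 74.11 mm → contributes +44 908 521 mm⁴
Total I = 96 504 044 mm⁴.

I_xx ≈ 9.65 × 10⁷ mm⁴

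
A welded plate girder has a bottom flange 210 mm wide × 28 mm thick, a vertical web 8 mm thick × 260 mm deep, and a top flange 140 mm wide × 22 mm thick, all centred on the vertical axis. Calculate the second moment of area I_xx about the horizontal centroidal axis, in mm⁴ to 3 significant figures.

Decompose the section into non-overlapping parts with the origin at the bottom-left of its bounding rectangle.
Bottom plate: 210 × 28, A = 5 880 mm², y = 14 mm, Ī = 384 160 mm⁴.
Web plate: 8 × 260, A = 2 080 mm², y = 158 mm, Ī = 11 717 333 mm⁴.
Top plate: 140 × 22, A = 3 080 mm², y = 299 mm, Ī = 124 227 mm⁴.
Centroid: ȳ = ΣA·y / ΣA = 120.64 mm.
Transfer each piece to the horizontal centroidal axis using Ī + A·d² with d = y − 120.64:
  bottom plate: d = -106.64 mm → contributes +67 253 683 mm⁴
  web plate: d = 37.359 mm → contributes +14 620 331 mm⁴
  top plate: d = 178.36 mm → contributes +98 104 646 mm⁴
Total I = 179 978 660 mm⁴.

I_xx ≈ 1.80 × 10⁸ mm⁴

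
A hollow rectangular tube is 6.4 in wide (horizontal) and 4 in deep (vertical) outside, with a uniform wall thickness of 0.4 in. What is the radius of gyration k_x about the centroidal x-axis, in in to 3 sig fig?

Decompose the section into non-overlapping parts with the origin at the bottom-left of its bounding rectangle.
Outer rectangle: 6.4 × 4, A = 25.6 in², y = 2 in, Ī = 34.133 in⁴.
Inner void (subtracted): 5.6 × 3.2, A = 17.92 in², y = 2 in, Ī = 15.292 in⁴.
By symmetry the centroid is at mid-height, ȳ = 2 in.
All pieces are centred on the centroidal x-axis, so I = ΣĪ (holes subtracted) = 18.842 in⁴.
Radius of gyration: k = √(I/A) = √(18.842 / 7.68) = 1.5663 in.

k_x ≈ 1.57 in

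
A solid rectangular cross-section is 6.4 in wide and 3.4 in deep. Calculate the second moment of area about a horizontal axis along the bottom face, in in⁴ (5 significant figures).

I_base ≈ 83.849 in⁴

The section: 6.4 × 3.4, A = 21.76 in², y = 1.7 in, Ī = 20.96213 in⁴.
Transfer it to a horizontal axis along the bottom face using Ī + A·d² with d = y − 0:
  the section: d = 1.7 in → contributes +83.84853 in⁴
Total I = 83.84853 in⁴.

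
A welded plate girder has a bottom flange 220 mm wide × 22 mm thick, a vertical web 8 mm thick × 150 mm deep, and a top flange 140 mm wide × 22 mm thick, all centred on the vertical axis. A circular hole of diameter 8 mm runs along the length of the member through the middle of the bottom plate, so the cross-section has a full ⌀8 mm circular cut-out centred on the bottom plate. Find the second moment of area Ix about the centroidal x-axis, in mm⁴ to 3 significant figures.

Ix ≈ 5.84 × 10⁷ mm⁴

Decompose the section into non-overlapping parts with the origin at the bottom-left of its bounding rectangle.
Bottom plate: 220 × 22, A = 4 840 mm², y = 11 mm, Ī = 195 213 mm⁴.
Web plate: 8 × 150, A = 1 200 mm², y = 97 mm, Ī = 2 250 000 mm⁴.
Top plate: 140 × 22, A = 3 080 mm², y = 183 mm, Ī = 124 227 mm⁴.
Hole (subtracted): ⌀8, A = 50.265 mm², y = 11 mm, Ī = 201.06 mm⁴.
Centroid: ȳ = ΣA·y / ΣA = 80.788 mm.
Transfer each piece to the centroidal x-axis using Ī + A·d² with d = y − 80.788:
  bottom plate: d = -69.788 mm → contributes +23 767 882 mm⁴
  web plate: d = 16.212 mm → contributes +2 565 389 mm⁴
  top plate: d = 102.21 mm → contributes +32 301 794 mm⁴
  hole: d = -69.788 mm → contributes −245 013 mm⁴
Total I = 58 390 051 mm⁴.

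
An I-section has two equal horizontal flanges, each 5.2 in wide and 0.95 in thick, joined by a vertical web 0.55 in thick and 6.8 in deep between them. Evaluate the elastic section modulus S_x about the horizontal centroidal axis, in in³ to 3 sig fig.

S_x ≈ 37.6 in³

Decompose the section into non-overlapping parts with the origin at the bottom-left of its bounding rectangle.
Bottom flange: 5.2 × 0.95, A = 4.94 in², y = 0.475 in, Ī = 0.37153 in⁴.
Web: 0.55 × 6.8, A = 3.74 in², y = 4.35 in, Ī = 14.411 in⁴.
Top flange: 5.2 × 0.95, A = 4.94 in², y = 8.225 in, Ī = 0.37153 in⁴.
By symmetry the centroid is at mid-height, ȳ = 4.35 in.
Transfer each piece to the horizontal centroidal axis using Ī + A·d² with d = y − 4.35:
  bottom flange: d = -3.875 in → contributes +74.549 in⁴
  web: d = 0 in → contributes +14.411 in⁴
  top flange: d = 3.875 in → contributes +74.549 in⁴
Total I = 163.51 in⁴.
Extreme fibre distance c = 4.35 in; S = I/c = 37.588 in³.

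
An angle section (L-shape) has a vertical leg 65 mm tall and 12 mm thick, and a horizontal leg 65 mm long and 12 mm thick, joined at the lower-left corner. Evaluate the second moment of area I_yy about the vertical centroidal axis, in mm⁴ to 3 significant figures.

Break the section into simple shapes (no overlaps), measuring from the bottom-left corner of the bounding box.
Vertical leg: 12 × 65, A = 780 mm², x = 6 mm, Ī = 9 360 mm⁴.
Horizontal leg (remainder): 53 × 12, A = 636 mm², x = 38.5 mm, Ī = 148 877 mm⁴.
Centroid: x̄ = ΣA·x / ΣA = 20.597 mm.
Transfer each piece to the vertical centroidal axis using Ī + A·d² with d = x − 20.597:
  vertical leg: d = -14.597 mm → contributes +175 567 mm⁴
  horizontal leg (remainder): d = 17.903 mm → contributes +352 716 mm⁴
Total I = 528 283 mm⁴.

I_yy ≈ 5.28 × 10⁵ mm⁴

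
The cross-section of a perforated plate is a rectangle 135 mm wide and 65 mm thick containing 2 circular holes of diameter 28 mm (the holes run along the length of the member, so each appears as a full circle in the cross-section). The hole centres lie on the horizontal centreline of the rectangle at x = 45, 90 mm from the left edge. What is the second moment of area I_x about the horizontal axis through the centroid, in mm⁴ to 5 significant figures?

Split into non-overlapping primitives; take the origin at the lower-left of the bounding box.
Plate: 135 × 65, A = 8 775 mm², y = 32.5 mm, Ī = 3 089 531 mm⁴.
Hole 1 (subtracted): ⌀28, A = 615.7522 mm², y = 32.5 mm, Ī = 30171.86 mm⁴.
Hole 2 (subtracted): ⌀28, A = 615.7522 mm², y = 32.5 mm, Ī = 30171.86 mm⁴.
By symmetry the centroid is at mid-height, ȳ = 32.5 mm.
All pieces are centred on the horizontal axis through the centroid, so I = ΣĪ (holes subtracted) = 3 029 188 mm⁴.

I_x ≈ 3.0292 × 10⁶ mm⁴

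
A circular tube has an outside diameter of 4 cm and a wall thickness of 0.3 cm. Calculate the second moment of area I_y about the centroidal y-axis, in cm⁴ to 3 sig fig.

I_y ≈ 6.01 cm⁴

Split into non-overlapping primitives; take the origin at the lower-left of the bounding box.
Outer circle: ⌀4, A = 12.566 cm², x = 2 cm, Ī = 12.566 cm⁴.
Bore (subtracted): ⌀3.4, A = 9.0792 cm², x = 2 cm, Ī = 6.5597 cm⁴.
By symmetry the centroid is at mid-width, x̄ = 2 cm.
All pieces are centred on the centroidal y-axis, so I = ΣĪ (holes subtracted) = 6.0066 cm⁴.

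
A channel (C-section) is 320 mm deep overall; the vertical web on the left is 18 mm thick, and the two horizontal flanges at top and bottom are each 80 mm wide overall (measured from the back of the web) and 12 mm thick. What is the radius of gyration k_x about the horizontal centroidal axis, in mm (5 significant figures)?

k_x ≈ 107.95 mm

Break the section into simple shapes (no overlaps), measuring from the bottom-left corner of the bounding box.
Web: 18 × 320, A = 5 760 mm², y = 160 mm, Ī = 49 152 000 mm⁴.
Top flange (beyond web): 62 × 12, A = 744 mm², y = 314 mm, Ī = 8 928 mm⁴.
Bottom flange (beyond web): 62 × 12, A = 744 mm², y = 6 mm, Ī = 8 928 mm⁴.
By symmetry the centroid is at mid-height, ȳ = 160 mm.
Transfer each piece to the horizontal centroidal axis using Ī + A·d² with d = y − 160:
  web: d = 0 mm → contributes +49 152 000 mm⁴
  top flange (beyond web): d = 154 mm → contributes +17 653 632 mm⁴
  bottom flange (beyond web): d = -154 mm → contributes +17 653 632 mm⁴
Total I = 84 459 264 mm⁴.
Radius of gyration: k = √(I/A) = √(84 459 264 / 7 248) = 107.948 mm.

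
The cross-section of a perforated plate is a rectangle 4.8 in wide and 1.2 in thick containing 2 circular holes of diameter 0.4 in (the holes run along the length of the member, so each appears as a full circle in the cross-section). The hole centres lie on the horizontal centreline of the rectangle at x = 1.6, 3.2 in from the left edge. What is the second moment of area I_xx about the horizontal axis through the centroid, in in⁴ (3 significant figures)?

Split into non-overlapping primitives; take the origin at the lower-left of the bounding box.
Plate: 4.8 × 1.2, A = 5.76 in², y = 0.6 in, Ī = 0.6912 in⁴.
Hole 1 (subtracted): ⌀0.4, A = 0.12566 in², y = 0.6 in, Ī = 0.0012566 in⁴.
Hole 2 (subtracted): ⌀0.4, A = 0.12566 in², y = 0.6 in, Ī = 0.0012566 in⁴.
By symmetry the centroid is at mid-height, ȳ = 0.6 in.
All pieces are centred on the horizontal axis through the centroid, so I = ΣĪ (holes subtracted) = 0.68869 in⁴.

I_xx ≈ 0.689 in⁴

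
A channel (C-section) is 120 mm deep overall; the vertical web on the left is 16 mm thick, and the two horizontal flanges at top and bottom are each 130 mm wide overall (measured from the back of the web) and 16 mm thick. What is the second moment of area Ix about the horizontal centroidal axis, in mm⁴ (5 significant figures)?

Ix ≈ 1.2246 × 10⁷ mm⁴

Treat the section as a set of non-overlapping primitives; coordinates are from the bounding-box lower-left.
Web: 16 × 120, A = 1 920 mm², y = 60 mm, Ī = 2 304 000 mm⁴.
Top flange (beyond web): 114 × 16, A = 1 824 mm², y = 112 mm, Ī = 38 912 mm⁴.
Bottom flange (beyond web): 114 × 16, A = 1 824 mm², y = 8 mm, Ī = 38 912 mm⁴.
By symmetry the centroid is at mid-height, ȳ = 60 mm.
Transfer each piece to the horizontal centroidal axis using Ī + A·d² with d = y − 60:
  web: d = 0 mm → contributes +2 304 000 mm⁴
  top flange (beyond web): d = 52 mm → contributes +4 971 008 mm⁴
  bottom flange (beyond web): d = -52 mm → contributes +4 971 008 mm⁴
Total I = 12 246 016 mm⁴.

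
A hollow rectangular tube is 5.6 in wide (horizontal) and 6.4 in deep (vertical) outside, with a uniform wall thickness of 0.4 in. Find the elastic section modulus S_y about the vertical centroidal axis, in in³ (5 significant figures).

Break the section into simple shapes (no overlaps), measuring from the bottom-left corner of the bounding box.
Outer rectangle: 5.6 × 6.4, A = 35.84 in², x = 2.8 in, Ī = 93.66187 in⁴.
Inner void (subtracted): 4.8 × 5.6, A = 26.88 in², x = 2.8 in, Ī = 51.6096 in⁴.
By symmetry the centroid is at mid-width, x̄ = 2.8 in.
All pieces are centred on the vertical centroidal axis, so I = ΣĪ (holes subtracted) = 42.05227 in⁴.
Extreme fibre distance c = 2.8 in; S = I/c = 15.01867 in³.

S_y ≈ 15.019 in³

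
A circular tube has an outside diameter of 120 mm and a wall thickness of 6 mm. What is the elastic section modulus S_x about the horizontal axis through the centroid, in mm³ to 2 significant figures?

Split into non-overlapping primitives; take the origin at the lower-left of the bounding box.
Outer circle: ⌀120, A = 11 310 mm², y = 60 mm, Ī = 10 178 760 mm⁴.
Bore (subtracted): ⌀108, A = 9 161 mm², y = 60 mm, Ī = 6 678 285 mm⁴.
By symmetry the centroid is at mid-height, ȳ = 60 mm.
All pieces are centred on the horizontal axis through the centroid, so I = ΣĪ (holes subtracted) = 3 500 476 mm⁴.
Extreme fibre distance c = 60 mm; S = I/c = 58 341 mm³.

S_x ≈ 5.8 × 10⁴ mm³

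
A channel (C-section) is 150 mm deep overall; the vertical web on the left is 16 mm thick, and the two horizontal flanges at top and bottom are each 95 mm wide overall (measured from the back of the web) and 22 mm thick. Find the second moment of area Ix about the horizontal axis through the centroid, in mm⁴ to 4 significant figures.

Treat the section as a set of non-overlapping primitives; coordinates are from the bounding-box lower-left.
Web: 16 × 150, A = 2 400 mm², y = 75 mm, Ī = 4 500 000 mm⁴.
Top flange (beyond web): 79 × 22, A = 1 738 mm², y = 139 mm, Ī = 70099.3 mm⁴.
Bottom flange (beyond web): 79 × 22, A = 1 738 mm², y = 11 mm, Ī = 70099.3 mm⁴.
By symmetry the centroid is at mid-height, ȳ = 75 mm.
Transfer each piece to the horizontal axis through the centroid using Ī + A·d² with d = y − 75:
  web: d = 0 mm → contributes +4 500 000 mm⁴
  top flange (beyond web): d = 64 mm → contributes +7 188 947 mm⁴
  bottom flange (beyond web): d = -64 mm → contributes +7 188 947 mm⁴
Total I = 18 877 895 mm⁴.

Ix ≈ 1.888 × 10⁷ mm⁴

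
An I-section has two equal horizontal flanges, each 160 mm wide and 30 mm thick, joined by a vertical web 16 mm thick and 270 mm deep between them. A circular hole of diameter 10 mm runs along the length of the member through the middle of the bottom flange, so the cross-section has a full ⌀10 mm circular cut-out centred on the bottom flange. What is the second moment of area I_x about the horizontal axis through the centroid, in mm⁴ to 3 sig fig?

I_x ≈ 2.41 × 10⁸ mm⁴

Split into non-overlapping primitives; take the origin at the lower-left of the bounding box.
Bottom flange: 160 × 30, A = 4 800 mm², y = 15 mm, Ī = 360 000 mm⁴.
Web: 16 × 270, A = 4 320 mm², y = 165 mm, Ī = 26 244 000 mm⁴.
Top flange: 160 × 30, A = 4 800 mm², y = 315 mm, Ī = 360 000 mm⁴.
Hole (subtracted): ⌀10, A = 78.54 mm², y = 15 mm, Ī = 490.87 mm⁴.
Centroid: ȳ = ΣA·y / ΣA = 165.85 mm.
Transfer each piece to the horizontal axis through the centroid using Ī + A·d² with d = y − 165.85:
  bottom flange: d = -150.85 mm → contributes +109 589 114 mm⁴
  web: d = -0.85114 mm → contributes +26 247 130 mm⁴
  top flange: d = 149.15 mm → contributes +107 137 841 mm⁴
  hole: d = -150.85 mm → contributes −1 787 748 mm⁴
Total I = 241 186 336 mm⁴.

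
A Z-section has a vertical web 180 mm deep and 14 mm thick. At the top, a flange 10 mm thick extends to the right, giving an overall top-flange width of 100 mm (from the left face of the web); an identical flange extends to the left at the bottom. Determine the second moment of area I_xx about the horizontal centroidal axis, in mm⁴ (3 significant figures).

Decompose the section into non-overlapping parts with the origin at the bottom-left of its bounding rectangle.
Web: 14 × 180, A = 2 520 mm², y = 90 mm, Ī = 6 804 000 mm⁴.
Top flange (beyond web): 86 × 10, A = 860 mm², y = 175 mm, Ī = 7166.7 mm⁴.
Bottom flange (beyond web): 86 × 10, A = 860 mm², y = 5 mm, Ī = 7166.7 mm⁴.
Centroid: ȳ = ΣA·y / ΣA = 90 mm.
Transfer each piece to the horizontal centroidal axis using Ī + A·d² with d = y − 90:
  web: d = 0 mm → contributes +6 804 000 mm⁴
  top flange (beyond web): d = 85 mm → contributes +6 220 667 mm⁴
  bottom flange (beyond web): d = -85 mm → contributes +6 220 667 mm⁴
Total I = 19 245 333 mm⁴.

I_xx ≈ 1.92 × 10⁷ mm⁴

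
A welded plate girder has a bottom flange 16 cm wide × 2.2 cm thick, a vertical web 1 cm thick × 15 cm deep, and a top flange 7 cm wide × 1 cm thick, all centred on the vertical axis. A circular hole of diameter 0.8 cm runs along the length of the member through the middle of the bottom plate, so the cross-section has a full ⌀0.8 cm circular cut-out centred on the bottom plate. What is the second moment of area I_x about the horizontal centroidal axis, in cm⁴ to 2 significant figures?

I_x ≈ 2300 cm⁴

Decompose the section into non-overlapping parts with the origin at the bottom-left of its bounding rectangle.
Bottom plate: 16 × 2.2, A = 35.2 cm², y = 1.1 cm, Ī = 14.2 cm⁴.
Web plate: 1 × 15, A = 15 cm², y = 9.7 cm, Ī = 281.3 cm⁴.
Top plate: 7 × 1, A = 7 cm², y = 17.7 cm, Ī = 0.5833 cm⁴.
Hole (subtracted): ⌀0.8, A = 0.5027 cm², y = 1.1 cm, Ī = 0.02011 cm⁴.
Centroid: ȳ = ΣA·y / ΣA = 5.425 cm.
Transfer each piece to the horizontal centroidal axis using Ī + A·d² with d = y − 5.425:
  bottom plate: d = -4.325 cm → contributes +672.5 cm⁴
  web plate: d = 4.275 cm → contributes +555.4 cm⁴
  top plate: d = 12.28 cm → contributes +1 055 cm⁴
  hole: d = -4.325 cm → contributes −9.421 cm⁴
Total I = 2 274 cm⁴.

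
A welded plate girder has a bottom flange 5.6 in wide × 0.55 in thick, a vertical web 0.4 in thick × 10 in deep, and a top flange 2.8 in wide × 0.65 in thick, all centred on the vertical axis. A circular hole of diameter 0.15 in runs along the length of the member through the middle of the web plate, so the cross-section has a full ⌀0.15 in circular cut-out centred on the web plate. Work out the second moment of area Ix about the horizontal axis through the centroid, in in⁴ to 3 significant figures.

Ix ≈ 166 in⁴

Treat the section as a set of non-overlapping primitives; coordinates are from the bounding-box lower-left.
Bottom plate: 5.6 × 0.55, A = 3.08 in², y = 0.275 in, Ī = 0.077642 in⁴.
Web plate: 0.4 × 10, A = 4 in², y = 5.55 in, Ī = 33.333 in⁴.
Top plate: 2.8 × 0.65, A = 1.82 in², y = 10.875 in, Ī = 0.064079 in⁴.
Hole (subtracted): ⌀0.15, A = 0.017671 in², y = 5.55 in, Ī = 0.00002485 in⁴.
Centroid: ȳ = ΣA·y / ΣA = 4.812 in.
Transfer each piece to the horizontal axis through the centroid using Ī + A·d² with d = y − 4.812:
  bottom plate: d = -4.537 in → contributes +63.476 in⁴
  web plate: d = 0.73804 in → contributes +35.512 in⁴
  top plate: d = 6.063 in → contributes +66.968 in⁴
  hole: d = 0.73804 in → contributes −0.0096505 in⁴
Total I = 165.95 in⁴.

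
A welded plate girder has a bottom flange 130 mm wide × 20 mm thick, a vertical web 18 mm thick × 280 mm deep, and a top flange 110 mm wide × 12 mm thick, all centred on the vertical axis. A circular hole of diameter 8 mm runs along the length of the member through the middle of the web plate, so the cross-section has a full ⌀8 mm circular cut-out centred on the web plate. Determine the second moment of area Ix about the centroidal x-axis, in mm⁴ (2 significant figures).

Ix ≈ 1.2 × 10⁸ mm⁴

Break the section into simple shapes (no overlaps), measuring from the bottom-left corner of the bounding box.
Bottom plate: 130 × 20, A = 2 600 mm², y = 10 mm, Ī = 86 667 mm⁴.
Web plate: 18 × 280, A = 5 040 mm², y = 160 mm, Ī = 32 928 000 mm⁴.
Top plate: 110 × 12, A = 1 320 mm², y = 306 mm, Ī = 15 840 mm⁴.
Hole (subtracted): ⌀8, A = 50.27 mm², y = 160 mm, Ī = 201.1 mm⁴.
Centroid: ȳ = ΣA·y / ΣA = 137.9 mm.
Transfer each piece to the centroidal x-axis using Ī + A·d² with d = y − 137.9:
  bottom plate: d = -127.9 mm → contributes +42 590 555 mm⁴
  web plate: d = 22.14 mm → contributes +35 398 968 mm⁴
  top plate: d = 168.1 mm → contributes +37 334 559 mm⁴
  hole: d = 22.14 mm → contributes −24 845 mm⁴
Total I = 115 299 237 mm⁴.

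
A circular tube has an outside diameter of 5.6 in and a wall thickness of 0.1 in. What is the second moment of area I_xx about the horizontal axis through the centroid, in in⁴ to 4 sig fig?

Treat the section as a set of non-overlapping primitives; coordinates are from the bounding-box lower-left.
Outer circle: ⌀5.6, A = 24.6301 in², y = 2.8 in, Ī = 48.275 in⁴.
Bore (subtracted): ⌀5.4, A = 22.9022 in², y = 2.8 in, Ī = 41.7393 in⁴.
By symmetry the centroid is at mid-height, ȳ = 2.8 in.
All pieces are centred on the horizontal axis through the centroid, so I = ΣĪ (holes subtracted) = 6.53569 in⁴.

I_xx ≈ 6.536 in⁴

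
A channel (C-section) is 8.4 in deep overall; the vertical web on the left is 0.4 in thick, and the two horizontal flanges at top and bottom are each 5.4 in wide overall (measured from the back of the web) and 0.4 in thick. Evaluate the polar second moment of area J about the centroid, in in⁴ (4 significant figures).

J ≈ 105.5 in⁴

Treat the section as a set of non-overlapping primitives; coordinates are from the bounding-box lower-left.
Web: 0.4 × 8.4, A = 3.36 in², y = 4.2 in, Ī = 19.7568 in⁴.
Top flange (beyond web): 5 × 0.4, A = 2 in², y = 8.2 in, Ī = 0.0266667 in⁴.
Bottom flange (beyond web): 5 × 0.4, A = 2 in², y = 0.2 in, Ī = 0.0266667 in⁴.
By symmetry the centroid is at mid-height, ȳ = 4.2 in.
Transfer each piece to the centroidal x-axis using Ī + A·d² with d = y − 4.2:
  web: d = 0 in → contributes +19.7568 in⁴
  top flange (beyond web): d = 4 in → contributes +32.0267 in⁴
  bottom flange (beyond web): d = -4 in → contributes +32.0267 in⁴
Total I = 83.8101 in⁴.
For the y-axis: x̄ = 1.66739 in.
Repeating about the centroidal y-axis gives I_y = 21.6903 in⁴.
Polar second moment: J = I_x + I_y = 105.5 in⁴.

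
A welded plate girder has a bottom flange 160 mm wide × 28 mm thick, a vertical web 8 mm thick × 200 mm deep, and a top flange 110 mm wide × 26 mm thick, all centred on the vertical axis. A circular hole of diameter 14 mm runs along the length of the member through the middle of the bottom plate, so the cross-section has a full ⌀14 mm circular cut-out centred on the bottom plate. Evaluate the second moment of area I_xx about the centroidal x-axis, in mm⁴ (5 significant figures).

I_xx ≈ 9.5237 × 10⁷ mm⁴

Treat the section as a set of non-overlapping primitives; coordinates are from the bounding-box lower-left.
Bottom plate: 160 × 28, A = 4 480 mm², y = 14 mm, Ī = 292693.3 mm⁴.
Web plate: 8 × 200, A = 1 600 mm², y = 128 mm, Ī = 5 333 333 mm⁴.
Top plate: 110 × 26, A = 2 860 mm², y = 241 mm, Ī = 161113.3 mm⁴.
Hole (subtracted): ⌀14, A = 153.938 mm², y = 14 mm, Ī = 1885.741 mm⁴.
Centroid: ȳ = ΣA·y / ΣA = 108.6522 mm.
Transfer each piece to the centroidal x-axis using Ī + A·d² with d = y − 108.6522:
  bottom plate: d = -94.65219 mm → contributes +40 429 179 mm⁴
  web plate: d = 19.34781 mm → contributes +5 932 274 mm⁴
  top plate: d = 132.3478 mm → contributes +50 256 710 mm⁴
  hole: d = -94.65219 mm → contributes −1 381 022 mm⁴
Total I = 95 237 141 mm⁴.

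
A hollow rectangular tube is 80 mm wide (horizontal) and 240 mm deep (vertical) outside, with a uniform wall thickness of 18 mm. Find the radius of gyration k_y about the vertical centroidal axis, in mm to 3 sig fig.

k_y ≈ 29.3 mm

Break the section into simple shapes (no overlaps), measuring from the bottom-left corner of the bounding box.
Outer rectangle: 80 × 240, A = 19 200 mm², x = 40 mm, Ī = 10 240 000 mm⁴.
Inner void (subtracted): 44 × 204, A = 8 976 mm², x = 40 mm, Ī = 1 448 128 mm⁴.
By symmetry the centroid is at mid-width, x̄ = 40 mm.
All pieces are centred on the vertical centroidal axis, so I = ΣĪ (holes subtracted) = 8 791 872 mm⁴.
Radius of gyration: k = √(I/A) = √(8 791 872 / 10 224) = 29.324 mm.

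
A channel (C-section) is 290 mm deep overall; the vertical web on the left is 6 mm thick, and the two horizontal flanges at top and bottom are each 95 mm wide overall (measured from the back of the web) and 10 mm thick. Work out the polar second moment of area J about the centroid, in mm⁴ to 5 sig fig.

J ≈ 5.0263 × 10⁷ mm⁴

Split into non-overlapping primitives; take the origin at the lower-left of the bounding box.
Web: 6 × 290, A = 1 740 mm², y = 145 mm, Ī = 12 194 500 mm⁴.
Top flange (beyond web): 89 × 10, A = 890 mm², y = 285 mm, Ī = 7416.667 mm⁴.
Bottom flange (beyond web): 89 × 10, A = 890 mm², y = 5 mm, Ī = 7416.667 mm⁴.
By symmetry the centroid is at mid-height, ȳ = 145 mm.
Transfer each piece to the centroidal x-axis using Ī + A·d² with d = y − 145:
  web: d = 0 mm → contributes +12 194 500 mm⁴
  top flange (beyond web): d = 140 mm → contributes +17 451 417 mm⁴
  bottom flange (beyond web): d = -140 mm → contributes +17 451 417 mm⁴
Total I = 47 097 333 mm⁴.
For the y-axis: x̄ = 27.01989 mm.
Repeating about the centroidal y-axis gives I_y = 3 165 412 mm⁴.
Polar second moment: J = I_x + I_y = 50 262 745 mm⁴.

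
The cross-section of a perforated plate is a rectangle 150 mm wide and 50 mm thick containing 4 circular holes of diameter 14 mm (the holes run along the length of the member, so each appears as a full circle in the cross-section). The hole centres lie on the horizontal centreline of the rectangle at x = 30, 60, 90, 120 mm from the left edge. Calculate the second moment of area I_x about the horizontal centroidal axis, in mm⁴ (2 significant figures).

Treat the section as a set of non-overlapping primitives; coordinates are from the bounding-box lower-left.
Plate: 150 × 50, A = 7 500 mm², y = 25 mm, Ī = 1 562 500 mm⁴.
Hole 1 (subtracted): ⌀14, A = 153.9 mm², y = 25 mm, Ī = 1 886 mm⁴.
Hole 2 (subtracted): ⌀14, A = 153.9 mm², y = 25 mm, Ī = 1 886 mm⁴.
Hole 3 (subtracted): ⌀14, A = 153.9 mm², y = 25 mm, Ī = 1 886 mm⁴.
Hole 4 (subtracted): ⌀14, A = 153.9 mm², y = 25 mm, Ī = 1 886 mm⁴.
By symmetry the centroid is at mid-height, ȳ = 25 mm.
All pieces are centred on the horizontal centroidal axis, so I = ΣĪ (holes subtracted) = 1 554 957 mm⁴.

I_x ≈ 1.6 × 10⁶ mm⁴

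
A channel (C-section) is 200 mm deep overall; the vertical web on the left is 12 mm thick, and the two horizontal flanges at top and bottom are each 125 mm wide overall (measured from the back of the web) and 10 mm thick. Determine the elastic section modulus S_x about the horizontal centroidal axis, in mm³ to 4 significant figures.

S_x ≈ 2.842 × 10⁵ mm³

Split into non-overlapping primitives; take the origin at the lower-left of the bounding box.
Web: 12 × 200, A = 2 400 mm², y = 100 mm, Ī = 8 000 000 mm⁴.
Top flange (beyond web): 113 × 10, A = 1 130 mm², y = 195 mm, Ī = 9416.67 mm⁴.
Bottom flange (beyond web): 113 × 10, A = 1 130 mm², y = 5 mm, Ī = 9416.67 mm⁴.
By symmetry the centroid is at mid-height, ȳ = 100 mm.
Transfer each piece to the horizontal centroidal axis using Ī + A·d² with d = y − 100:
  web: d = 0 mm → contributes +8 000 000 mm⁴
  top flange (beyond web): d = 95 mm → contributes +10 207 667 mm⁴
  bottom flange (beyond web): d = -95 mm → contributes +10 207 667 mm⁴
Total I = 28 415 333 mm⁴.
Extreme fibre distance c = 100 mm; S = I/c = 284 153 mm³.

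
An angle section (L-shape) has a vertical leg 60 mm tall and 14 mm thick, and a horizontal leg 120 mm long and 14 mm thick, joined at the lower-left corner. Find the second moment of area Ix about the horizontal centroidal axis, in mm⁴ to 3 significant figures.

Ix ≈ 5.60 × 10⁵ mm⁴

Treat the section as a set of non-overlapping primitives; coordinates are from the bounding-box lower-left.
Vertical leg: 14 × 60, A = 840 mm², y = 30 mm, Ī = 252 000 mm⁴.
Horizontal leg (remainder): 106 × 14, A = 1 484 mm², y = 7 mm, Ī = 24 239 mm⁴.
Centroid: ȳ = ΣA·y / ΣA = 15.313 mm.
Transfer each piece to the horizontal centroidal axis using Ī + A·d² with d = y − 15.313:
  vertical leg: d = 14.687 mm → contributes +433 188 mm⁴
  horizontal leg (remainder): d = -8.3133 mm → contributes +126 798 mm⁴
Total I = 559 987 mm⁴.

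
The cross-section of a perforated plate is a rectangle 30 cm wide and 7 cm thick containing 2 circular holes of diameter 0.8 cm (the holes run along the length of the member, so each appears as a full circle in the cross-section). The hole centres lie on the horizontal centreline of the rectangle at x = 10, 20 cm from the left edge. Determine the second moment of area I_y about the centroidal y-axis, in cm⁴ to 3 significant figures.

I_y ≈ 1.57 × 10⁴ cm⁴

Break the section into simple shapes (no overlaps), measuring from the bottom-left corner of the bounding box.
Plate: 30 × 7, A = 210 cm², x = 15 cm, Ī = 15 750 cm⁴.
Hole 1 (subtracted): ⌀0.8, A = 0.50265 cm², x = 10 cm, Ī = 0.020106 cm⁴.
Hole 2 (subtracted): ⌀0.8, A = 0.50265 cm², x = 20 cm, Ī = 0.020106 cm⁴.
By symmetry the centroid is at mid-width, x̄ = 15 cm.
Transfer each piece to the centroidal y-axis using Ī + A·d² with d = x − 15:
  plate: d = 0 cm → contributes +15 750 cm⁴
  hole 1: d = -5 cm → contributes −12.586 cm⁴
  hole 2: d = 5 cm → contributes −12.586 cm⁴
Total I = 15 725 cm⁴.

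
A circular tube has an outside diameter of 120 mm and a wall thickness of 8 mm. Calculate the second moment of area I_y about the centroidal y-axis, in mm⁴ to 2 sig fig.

I_y ≈ 4.4 × 10⁶ mm⁴

Treat the section as a set of non-overlapping primitives; coordinates are from the bounding-box lower-left.
Outer circle: ⌀120, A = 11 310 mm², x = 60 mm, Ī = 10 178 760 mm⁴.
Bore (subtracted): ⌀104, A = 8 495 mm², x = 60 mm, Ī = 5 742 530 mm⁴.
By symmetry the centroid is at mid-width, x̄ = 60 mm.
All pieces are centred on the centroidal y-axis, so I = ΣĪ (holes subtracted) = 4 436 230 mm⁴.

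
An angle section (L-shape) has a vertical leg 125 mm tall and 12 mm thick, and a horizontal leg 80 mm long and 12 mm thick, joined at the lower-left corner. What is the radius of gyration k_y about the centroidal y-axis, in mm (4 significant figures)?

Decompose the section into non-overlapping parts with the origin at the bottom-left of its bounding rectangle.
Vertical leg: 12 × 125, A = 1 500 mm², x = 6 mm, Ī = 18 000 mm⁴.
Horizontal leg (remainder): 68 × 12, A = 816 mm², x = 46 mm, Ī = 314 432 mm⁴.
Centroid: x̄ = ΣA·x / ΣA = 20.0933 mm.
Transfer each piece to the centroidal y-axis using Ī + A·d² with d = x − 20.0933:
  vertical leg: d = -14.0933 mm → contributes +315 930 mm⁴
  horizontal leg (remainder): d = 25.9067 mm → contributes +862 098 mm⁴
Total I = 1 178 028 mm⁴.
Radius of gyration: k = √(I/A) = √(1 178 028 / 2 316) = 22.5532 mm.

k_y ≈ 22.55 mm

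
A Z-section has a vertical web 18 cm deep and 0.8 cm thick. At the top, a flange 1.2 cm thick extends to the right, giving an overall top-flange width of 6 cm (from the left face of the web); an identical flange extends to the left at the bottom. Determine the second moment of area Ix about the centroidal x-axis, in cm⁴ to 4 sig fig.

Treat the section as a set of non-overlapping primitives; coordinates are from the bounding-box lower-left.
Web: 0.8 × 18, A = 14.4 cm², y = 9 cm, Ī = 388.8 cm⁴.
Top flange (beyond web): 5.2 × 1.2, A = 6.24 cm², y = 17.4 cm, Ī = 0.7488 cm⁴.
Bottom flange (beyond web): 5.2 × 1.2, A = 6.24 cm², y = 0.6 cm, Ī = 0.7488 cm⁴.
Centroid: ȳ = ΣA·y / ΣA = 9 cm.
Transfer each piece to the centroidal x-axis using Ī + A·d² with d = y − 9:
  web: d = 0 cm → contributes +388.8 cm⁴
  top flange (beyond web): d = 8.4 cm → contributes +441.043 cm⁴
  bottom flange (beyond web): d = -8.4 cm → contributes +441.043 cm⁴
Total I = 1270.89 cm⁴.

Ix ≈ 1271 cm⁴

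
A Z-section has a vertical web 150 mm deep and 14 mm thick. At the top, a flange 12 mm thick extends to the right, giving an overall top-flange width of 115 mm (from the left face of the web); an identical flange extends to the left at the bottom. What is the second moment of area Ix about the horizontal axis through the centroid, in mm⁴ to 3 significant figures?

Ix ≈ 1.55 × 10⁷ mm⁴

Split into non-overlapping primitives; take the origin at the lower-left of the bounding box.
Web: 14 × 150, A = 2 100 mm², y = 75 mm, Ī = 3 937 500 mm⁴.
Top flange (beyond web): 101 × 12, A = 1 212 mm², y = 144 mm, Ī = 14 544 mm⁴.
Bottom flange (beyond web): 101 × 12, A = 1 212 mm², y = 6 mm, Ī = 14 544 mm⁴.
Centroid: ȳ = ΣA·y / ΣA = 75 mm.
Transfer each piece to the horizontal axis through the centroid using Ī + A·d² with d = y − 75:
  web: d = 0 mm → contributes +3 937 500 mm⁴
  top flange (beyond web): d = 69 mm → contributes +5 784 876 mm⁴
  bottom flange (beyond web): d = -69 mm → contributes +5 784 876 mm⁴
Total I = 15 507 252 mm⁴.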